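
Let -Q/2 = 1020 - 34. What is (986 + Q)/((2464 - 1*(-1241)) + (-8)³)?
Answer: -986/3193 ≈ -0.30880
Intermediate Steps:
Q = -1972 (Q = -2*(1020 - 34) = -2*986 = -1972)
(986 + Q)/((2464 - 1*(-1241)) + (-8)³) = (986 - 1972)/((2464 - 1*(-1241)) + (-8)³) = -986/((2464 + 1241) - 512) = -986/(3705 - 512) = -986/3193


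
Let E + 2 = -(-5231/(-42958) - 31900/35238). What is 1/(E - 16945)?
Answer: -756877002/12826201537783 ≈ -5.9010e-5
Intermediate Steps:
E = -920738893/756877002 (E = -2 - (-5231/(-42958) - 31900/35238) = -2 - (-5231*(-1/42958) - 31900*1/35238) = -2 - (5231/42958 - 15950/17619) = -2 - 1*(-593015111/756877002) = -2 + 593015111/756877002 = -920738893/756877002 ≈ -1.2165)
1/(E - 16945) = 1/(-920738893/756877002 - 16945) = 1/(-12826201537783/756877002) = -756877002/12826201537783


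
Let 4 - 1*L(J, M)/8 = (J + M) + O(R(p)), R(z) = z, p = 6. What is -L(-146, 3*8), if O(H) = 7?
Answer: -952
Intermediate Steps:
L(J, M) = -24 - 8*J - 8*M (L(J, M) = 32 - 8*((J + M) + 7) = 32 - 8*(7 + J + M) = 32 + (-56 - 8*J - 8*M) = -24 - 8*J - 8*M)
-L(-146, 3*8) = -(-24 - 8*(-146) - 24*8) = -(-24 + 1168 - 8*24) = -(-24 + 1168 - 192) = -1*952 = -952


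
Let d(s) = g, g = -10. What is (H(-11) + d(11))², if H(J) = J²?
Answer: 12321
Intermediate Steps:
d(s) = -10
(H(-11) + d(11))² = ((-11)² - 10)² = (121 - 10)² = 111² = 12321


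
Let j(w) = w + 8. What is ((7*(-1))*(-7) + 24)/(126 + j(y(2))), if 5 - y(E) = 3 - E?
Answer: 73/138 ≈ 0.52899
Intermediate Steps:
y(E) = 2 + E (y(E) = 5 - (3 - E) = 5 + (-3 + E) = 2 + E)
j(w) = 8 + w
((7*(-1))*(-7) + 24)/(126 + j(y(2))) = ((7*(-1))*(-7) + 24)/(126 + (8 + (2 + 2))) = (-7*(-7) + 24)/(126 + (8 + 4)) = (49 + 24)/(126 + 12) = 73/138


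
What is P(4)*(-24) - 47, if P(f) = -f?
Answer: 49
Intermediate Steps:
P(4)*(-24) - 47 = -1*4*(-24) - 47 = -4*(-24) - 47 = 96 - 47 = 49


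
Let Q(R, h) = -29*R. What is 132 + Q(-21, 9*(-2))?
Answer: 741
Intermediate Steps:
132 + Q(-21, 9*(-2)) = 132 - 29*(-21) = 132 + 609 = 741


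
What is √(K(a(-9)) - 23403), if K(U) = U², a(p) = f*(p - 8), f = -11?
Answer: √11566 ≈ 107.55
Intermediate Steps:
a(p) = 88 - 11*p (a(p) = -11*(p - 8) = -11*(-8 + p) = 88 - 11*p)
√(K(a(-9)) - 23403) = √((88 - 11*(-9))² - 23403) = √((88 + 99)² - 23403) = √(187² - 23403) = √(34969 - 23403) = √11566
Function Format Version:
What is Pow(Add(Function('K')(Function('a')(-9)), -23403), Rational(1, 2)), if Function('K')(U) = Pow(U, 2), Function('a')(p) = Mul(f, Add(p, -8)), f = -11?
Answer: Pow(11566, Rational(1, 2)) ≈ 107.55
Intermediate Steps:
Function('a')(p) = Add(88, Mul(-11, p)) (Function('a')(p) = Mul(-11, Add(p, -8)) = Mul(-11, Add(-8, p)) = Add(88, Mul(-11, p)))
Pow(Add(Function('K')(Function('a')(-9)), -23403), Rational(1, 2)) = Pow(Add(Pow(Add(88, Mul(-11, -9)), 2), -23403), Rational(1, 2)) = Pow(Add(Pow(Add(88, 99), 2), -23403), Rational(1, 2)) = Pow(Add(Pow(187, 2), -23403), Rational(1, 2)) = Pow(Add(34969, -23403), Rational(1, 2)) = Pow(11566, Rational(1, 2))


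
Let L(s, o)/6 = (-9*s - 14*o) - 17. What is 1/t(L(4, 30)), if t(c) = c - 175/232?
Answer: -232/658591 ≈ -0.00035227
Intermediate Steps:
L(s, o) = -102 - 84*o - 54*s (L(s, o) = 6*((-9*s - 14*o) - 17) = 6*((-14*o - 9*s) - 17) = 6*(-17 - 14*o - 9*s) = -102 - 84*o - 54*s)
t(c) = -175/232 + c (t(c) = c - 175*1/232 = c - 175/232 = -175/232 + c)
1/t(L(4, 30)) = 1/(-175/232 + (-102 - 84*30 - 54*4)) = 1/(-175/232 + (-102 - 2520 - 216)) = 1/(-175/232 - 2838) = 1/(-658591/232) = -232/658591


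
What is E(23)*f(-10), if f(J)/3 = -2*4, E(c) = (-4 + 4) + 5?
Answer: -120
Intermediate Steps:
E(c) = 5 (E(c) = 0 + 5 = 5)
f(J) = -24 (f(J) = 3*(-2*4) = 3*(-8) = -24)
E(23)*f(-10) = 5*(-24) = -120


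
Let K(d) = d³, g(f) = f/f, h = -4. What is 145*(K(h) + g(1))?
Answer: -9135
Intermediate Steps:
g(f) = 1
145*(K(h) + g(1)) = 145*((-4)³ + 1) = 145*(-64 + 1) = 145*(-63) = -9135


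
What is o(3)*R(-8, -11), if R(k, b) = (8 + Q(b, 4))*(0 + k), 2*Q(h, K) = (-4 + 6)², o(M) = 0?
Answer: 0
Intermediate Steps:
Q(h, K) = 2 (Q(h, K) = (-4 + 6)²/2 = (½)*2² = (½)*4 = 2)
R(k, b) = 10*k (R(k, b) = (8 + 2)*(0 + k) = 10*k)
o(3)*R(-8, -11) = 0*(10*(-8)) = 0*(-80) = 0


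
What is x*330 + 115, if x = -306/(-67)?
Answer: 108685/67 ≈ 1622.2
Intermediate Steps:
x = 306/67 (x = -306*(-1/67) = 306/67 ≈ 4.5672)
x*330 + 115 = (306/67)*330 + 115 = 100980/67 + 115 = 108685/67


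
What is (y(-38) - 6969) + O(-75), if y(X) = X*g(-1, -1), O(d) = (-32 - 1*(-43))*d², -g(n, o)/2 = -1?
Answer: 54830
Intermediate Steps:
g(n, o) = 2 (g(n, o) = -2*(-1) = 2)
O(d) = 11*d² (O(d) = (-32 + 43)*d² = 11*d²)
y(X) = 2*X (y(X) = X*2 = 2*X)
(y(-38) - 6969) + O(-75) = (2*(-38) - 6969) + 11*(-75)² = (-76 - 6969) + 11*5625 = -7045 + 61875 = 54830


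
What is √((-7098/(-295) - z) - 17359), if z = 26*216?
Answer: I*√1997305465/295 ≈ 151.5*I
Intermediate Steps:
z = 5616
√((-7098/(-295) - z) - 17359) = √((-7098/(-295) - 1*5616) - 17359) = √((-7098*(-1)/295 - 5616) - 17359) = √((-26*(-273/295) - 5616) - 17359) = √((7098/295 - 5616) - 17359) = √(-1649622/295 - 17359) = √(-6770527/295) = I*√1997305465/295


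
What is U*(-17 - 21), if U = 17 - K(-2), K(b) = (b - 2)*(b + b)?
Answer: -38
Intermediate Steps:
K(b) = 2*b*(-2 + b) (K(b) = (-2 + b)*(2*b) = 2*b*(-2 + b))
U = 1 (U = 17 - 2*(-2)*(-2 - 2) = 17 - 2*(-2)*(-4) = 17 - 1*16 = 17 - 16 = 1)
U*(-17 - 21) = 1*(-17 - 21) = 1*(-38) = -38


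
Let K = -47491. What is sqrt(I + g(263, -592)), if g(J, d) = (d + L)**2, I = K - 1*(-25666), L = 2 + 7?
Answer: 4*sqrt(19879) ≈ 563.97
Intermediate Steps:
L = 9
I = -21825 (I = -47491 - 1*(-25666) = -47491 + 25666 = -21825)
g(J, d) = (9 + d)**2 (g(J, d) = (d + 9)**2 = (9 + d)**2)
sqrt(I + g(263, -592)) = sqrt(-21825 + (9 - 592)**2) = sqrt(-21825 + (-583)**2) = sqrt(-21825 + 339889) = sqrt(318064) = 4*sqrt(19879)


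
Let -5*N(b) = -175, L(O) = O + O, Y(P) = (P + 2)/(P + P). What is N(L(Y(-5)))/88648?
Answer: 5/12664 ≈ 0.00039482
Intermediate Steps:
Y(P) = (2 + P)/(2*P) (Y(P) = (2 + P)/((2*P)) = (2 + P)*(1/(2*P)) = (2 + P)/(2*P))
L(O) = 2*O
N(b) = 35 (N(b) = -⅕*(-175) = 35)
N(L(Y(-5)))/88648 = 35/88648 = 35*(1/88648) = 5/12664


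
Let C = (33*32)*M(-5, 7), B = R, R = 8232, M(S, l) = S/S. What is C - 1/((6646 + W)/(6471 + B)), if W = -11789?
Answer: 5445711/5143 ≈ 1058.9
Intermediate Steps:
M(S, l) = 1
B = 8232
C = 1056 (C = (33*32)*1 = 1056*1 = 1056)
C - 1/((6646 + W)/(6471 + B)) = 1056 - 1/((6646 - 11789)/(6471 + 8232)) = 1056 - 1/((-5143/14703)) = 1056 - 1/((-5143*1/14703)) = 1056 - 1/(-5143/14703) = 1056 - 1*(-14703/5143) = 1056 + 14703/5143 = 5445711/5143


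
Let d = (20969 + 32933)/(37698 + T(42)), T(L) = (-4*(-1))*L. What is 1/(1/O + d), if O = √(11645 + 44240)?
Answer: 28516063570455/40592069011396 - 358458489*√55885/40592069011396 ≈ 0.70042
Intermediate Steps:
T(L) = 4*L
O = √55885 ≈ 236.40
d = 26951/18933 (d = (20969 + 32933)/(37698 + 4*42) = 53902/(37698 + 168) = 53902/37866 = 53902*(1/37866) = 26951/18933 ≈ 1.4235)
1/(1/O + d) = 1/(1/(√55885) + 26951/18933) = 1/(√55885/55885 + 26951/18933) = 1/(26951/18933 + √55885/55885)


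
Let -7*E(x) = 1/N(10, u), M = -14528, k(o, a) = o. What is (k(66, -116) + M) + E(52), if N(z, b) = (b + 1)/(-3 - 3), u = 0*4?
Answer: -101228/7 ≈ -14461.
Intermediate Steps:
u = 0
N(z, b) = -1/6 - b/6 (N(z, b) = (1 + b)/(-6) = (1 + b)*(-1/6) = -1/6 - b/6)
E(x) = 6/7 (E(x) = -1/(7*(-1/6 - 1/6*0)) = -1/(7*(-1/6 + 0)) = -1/(7*(-1/6)) = -1/7*(-6) = 6/7)
(k(66, -116) + M) + E(52) = (66 - 14528) + 6/7 = -14462 + 6/7 = -101228/7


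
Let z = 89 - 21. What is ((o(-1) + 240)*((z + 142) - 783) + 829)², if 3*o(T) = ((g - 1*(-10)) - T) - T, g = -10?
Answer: 18789007329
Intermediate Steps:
z = 68
o(T) = -2*T/3 (o(T) = (((-10 - 1*(-10)) - T) - T)/3 = (((-10 + 10) - T) - T)/3 = ((0 - T) - T)/3 = (-T - T)/3 = (-2*T)/3 = -2*T/3)
((o(-1) + 240)*((z + 142) - 783) + 829)² = ((-⅔*(-1) + 240)*((68 + 142) - 783) + 829)² = ((⅔ + 240)*(210 - 783) + 829)² = ((722/3)*(-573) + 829)² = (-137902 + 829)² = (-137073)² = 18789007329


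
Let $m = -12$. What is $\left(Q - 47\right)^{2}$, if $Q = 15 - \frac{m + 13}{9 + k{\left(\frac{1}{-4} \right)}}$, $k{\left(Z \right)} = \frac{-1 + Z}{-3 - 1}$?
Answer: $\frac{22886656}{22201} \approx 1030.9$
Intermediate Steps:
$k{\left(Z \right)} = \frac{1}{4} - \frac{Z}{4}$ ($k{\left(Z \right)} = \frac{-1 + Z}{-4} = \left(-1 + Z\right) \left(- \frac{1}{4}\right) = \frac{1}{4} - \frac{Z}{4}$)
$Q = \frac{2219}{149}$ ($Q = 15 - \frac{-12 + 13}{9 + \left(\frac{1}{4} - \frac{1}{4 \left(-4\right)}\right)} = 15 - 1 \frac{1}{9 + \left(\frac{1}{4} - - \frac{1}{16}\right)} = 15 - 1 \frac{1}{9 + \left(\frac{1}{4} + \frac{1}{16}\right)} = 15 - 1 \frac{1}{9 + \frac{5}{16}} = 15 - 1 \frac{1}{\frac{149}{16}} = 15 - 1 \cdot \frac{16}{149} = 15 - \frac{16}{149} = \frac{2219}{149} \approx 14.893$)
$\left(Q - 47\right)^{2} = \left(\frac{2219}{149} - 47\right)^{2} = \left(- \frac{4784}{149}\right)^{2} = \frac{22886656}{22201}$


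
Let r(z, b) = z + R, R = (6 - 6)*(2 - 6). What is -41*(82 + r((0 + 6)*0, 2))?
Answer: -3362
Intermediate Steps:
R = 0 (R = 0*(-4) = 0)
r(z, b) = z (r(z, b) = z + 0 = z)
-41*(82 + r((0 + 6)*0, 2)) = -41*(82 + (0 + 6)*0) = -41*(82 + 6*0) = -41*(82 + 0) = -41*82 = -3362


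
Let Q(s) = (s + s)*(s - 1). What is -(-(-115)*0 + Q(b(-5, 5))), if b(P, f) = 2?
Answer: -4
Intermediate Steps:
Q(s) = 2*s*(-1 + s) (Q(s) = (2*s)*(-1 + s) = 2*s*(-1 + s))
-(-(-115)*0 + Q(b(-5, 5))) = -(-(-115)*0 + 2*2*(-1 + 2)) = -(-23*0 + 2*2*1) = -(0 + 4) = -1*4 = -4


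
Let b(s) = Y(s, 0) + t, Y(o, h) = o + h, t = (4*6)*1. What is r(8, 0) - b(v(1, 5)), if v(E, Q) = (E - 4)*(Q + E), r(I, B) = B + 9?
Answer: 3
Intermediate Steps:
t = 24 (t = 24*1 = 24)
r(I, B) = 9 + B
v(E, Q) = (-4 + E)*(E + Q)
Y(o, h) = h + o
b(s) = 24 + s (b(s) = (0 + s) + 24 = s + 24 = 24 + s)
r(8, 0) - b(v(1, 5)) = (9 + 0) - (24 + (1² - 4*1 - 4*5 + 1*5)) = 9 - (24 + (1 - 4 - 20 + 5)) = 9 - (24 - 18) = 9 - 1*6 = 9 - 6 = 3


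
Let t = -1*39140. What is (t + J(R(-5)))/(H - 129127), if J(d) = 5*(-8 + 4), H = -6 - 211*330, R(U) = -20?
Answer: 39160/198763 ≈ 0.19702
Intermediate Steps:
H = -69636 (H = -6 - 69630 = -69636)
t = -39140
J(d) = -20 (J(d) = 5*(-4) = -20)
(t + J(R(-5)))/(H - 129127) = (-39140 - 20)/(-69636 - 129127) = -39160/(-198763) = -39160*(-1/198763) = 39160/198763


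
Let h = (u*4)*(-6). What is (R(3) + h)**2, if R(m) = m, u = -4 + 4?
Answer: 9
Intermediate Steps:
u = 0
h = 0 (h = (0*4)*(-6) = 0*(-6) = 0)
(R(3) + h)**2 = (3 + 0)**2 = 3**2 = 9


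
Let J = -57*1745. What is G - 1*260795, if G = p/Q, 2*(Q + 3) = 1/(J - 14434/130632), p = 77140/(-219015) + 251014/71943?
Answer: -5339301914027494436149087/20473093836251072847 ≈ -2.6080e+5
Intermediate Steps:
J = -99465
p = 3295076546/1050439743 (p = 77140*(-1/219015) + 251014*(1/71943) = -15428/43803 + 251014/71943 = 3295076546/1050439743 ≈ 3.1369)
Q = -19490022129/6496663157 (Q = -3 + 1/(2*(-99465 - 14434/130632)) = -3 + 1/(2*(-99465 - 14434*1/130632)) = -3 + 1/(2*(-99465 - 7217/65316)) = -3 + 1/(2*(-6496663157/65316)) = -3 + (1/2)*(-65316/6496663157) = -3 - 32658/6496663157 = -19490022129/6496663157 ≈ -3.0000)
G = -21407002395893015722/20473093836251072847 (G = 3295076546/(1050439743*(-19490022129/6496663157)) = (3295076546/1050439743)*(-6496663157/19490022129) = -21407002395893015722/20473093836251072847 ≈ -1.0456)
G - 1*260795 = -21407002395893015722/20473093836251072847 - 1*260795 = -21407002395893015722/20473093836251072847 - 260795 = -5339301914027494436149087/20473093836251072847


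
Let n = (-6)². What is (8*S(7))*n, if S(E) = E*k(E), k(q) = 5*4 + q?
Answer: 54432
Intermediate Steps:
k(q) = 20 + q
S(E) = E*(20 + E)
n = 36
(8*S(7))*n = (8*(7*(20 + 7)))*36 = (8*(7*27))*36 = (8*189)*36 = 1512*36 = 54432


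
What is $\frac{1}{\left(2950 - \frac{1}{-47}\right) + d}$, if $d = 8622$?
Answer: $\frac{47}{543885} \approx 8.6415 \cdot 10^{-5}$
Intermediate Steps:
$\frac{1}{\left(2950 - \frac{1}{-47}\right) + d} = \frac{1}{\left(2950 - \frac{1}{-47}\right) + 8622} = \frac{1}{\left(2950 - - \frac{1}{47}\right) + 8622} = \frac{1}{\left(2950 + \frac{1}{47}\right) + 8622} = \frac{1}{\frac{138651}{47} + 8622} = \frac{1}{\frac{543885}{47}} = \frac{47}{543885}$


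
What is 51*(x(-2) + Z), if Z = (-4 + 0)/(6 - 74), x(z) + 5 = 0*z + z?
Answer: -354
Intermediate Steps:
x(z) = -5 + z (x(z) = -5 + (0*z + z) = -5 + (0 + z) = -5 + z)
Z = 1/17 (Z = -4/(-68) = -4*(-1/68) = 1/17 ≈ 0.058824)
51*(x(-2) + Z) = 51*((-5 - 2) + 1/17) = 51*(-7 + 1/17) = 51*(-118/17) = -354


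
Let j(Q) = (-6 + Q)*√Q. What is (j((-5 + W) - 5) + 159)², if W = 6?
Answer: 24881 - 6360*I ≈ 24881.0 - 6360.0*I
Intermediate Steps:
j(Q) = √Q*(-6 + Q)
(j((-5 + W) - 5) + 159)² = (√((-5 + 6) - 5)*(-6 + ((-5 + 6) - 5)) + 159)² = (√(1 - 5)*(-6 + (1 - 5)) + 159)² = (√(-4)*(-6 - 4) + 159)² = ((2*I)*(-10) + 159)² = (-20*I + 159)² = (159 - 20*I)²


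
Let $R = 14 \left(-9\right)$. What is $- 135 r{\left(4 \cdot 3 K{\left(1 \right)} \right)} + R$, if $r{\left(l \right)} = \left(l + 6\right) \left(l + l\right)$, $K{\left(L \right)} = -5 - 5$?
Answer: $-3693726$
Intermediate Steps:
$K{\left(L \right)} = -10$
$R = -126$
$r{\left(l \right)} = 2 l \left(6 + l\right)$ ($r{\left(l \right)} = \left(6 + l\right) 2 l = 2 l \left(6 + l\right)$)
$- 135 r{\left(4 \cdot 3 K{\left(1 \right)} \right)} + R = - 135 \cdot 2 \cdot 4 \cdot 3 \left(-10\right) \left(6 + 4 \cdot 3 \left(-10\right)\right) - 126 = - 135 \cdot 2 \cdot 12 \left(-10\right) \left(6 + 12 \left(-10\right)\right) - 126 = - 135 \cdot 2 \left(-120\right) \left(6 - 120\right) - 126 = - 135 \cdot 2 \left(-120\right) \left(-114\right) - 126 = \left(-135\right) 27360 - 126 = -3693600 - 126 = -3693726$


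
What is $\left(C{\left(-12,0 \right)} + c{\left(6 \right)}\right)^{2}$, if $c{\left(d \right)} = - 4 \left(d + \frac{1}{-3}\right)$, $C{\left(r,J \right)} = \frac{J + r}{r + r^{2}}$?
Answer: $\frac{564001}{1089} \approx 517.91$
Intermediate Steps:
$C{\left(r,J \right)} = \frac{J + r}{r + r^{2}}$
$c{\left(d \right)} = \frac{4}{3} - 4 d$ ($c{\left(d \right)} = - 4 \left(d - \frac{1}{3}\right) = - 4 \left(- \frac{1}{3} + d\right) = \frac{4}{3} - 4 d$)
$\left(C{\left(-12,0 \right)} + c{\left(6 \right)}\right)^{2} = \left(\frac{0 - 12}{\left(-12\right) \left(1 - 12\right)} + \left(\frac{4}{3} - 24\right)\right)^{2} = \left(\left(- \frac{1}{12}\right) \frac{1}{-11} \left(-12\right) + \left(\frac{4}{3} - 24\right)\right)^{2} = \left(\left(- \frac{1}{12}\right) \left(- \frac{1}{11}\right) \left(-12\right) - \frac{68}{3}\right)^{2} = \left(- \frac{1}{11} - \frac{68}{3}\right)^{2} = \left(- \frac{751}{33}\right)^{2} = \frac{564001}{1089}$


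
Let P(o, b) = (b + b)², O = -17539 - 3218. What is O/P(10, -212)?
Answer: -20757/179776 ≈ -0.11546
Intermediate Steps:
O = -20757
P(o, b) = 4*b² (P(o, b) = (2*b)² = 4*b²)
O/P(10, -212) = -20757/(4*(-212)²) = -20757/(4*44944) = -20757/179776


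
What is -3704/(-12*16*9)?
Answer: 463/216 ≈ 2.1435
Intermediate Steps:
-3704/(-12*16*9) = -3704/((-192*9)) = -3704/(-1728) = -3704*(-1/1728) = 463/216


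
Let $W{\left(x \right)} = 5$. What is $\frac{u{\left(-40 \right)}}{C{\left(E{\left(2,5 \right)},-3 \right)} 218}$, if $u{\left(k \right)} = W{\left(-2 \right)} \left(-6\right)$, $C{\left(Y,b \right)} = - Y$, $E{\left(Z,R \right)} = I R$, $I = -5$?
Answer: $- \frac{3}{545} \approx -0.0055046$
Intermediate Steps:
$E{\left(Z,R \right)} = - 5 R$
$u{\left(k \right)} = -30$ ($u{\left(k \right)} = 5 \left(-6\right) = -30$)
$\frac{u{\left(-40 \right)}}{C{\left(E{\left(2,5 \right)},-3 \right)} 218} = - \frac{30}{- \left(-5\right) 5 \cdot 218} = - \frac{30}{\left(-1\right) \left(-25\right) 218} = - \frac{30}{25 \cdot 218} = - \frac{30}{5450} = \left(-30\right) \frac{1}{5450} = - \frac{3}{545}$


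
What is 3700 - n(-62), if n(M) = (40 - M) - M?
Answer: 3536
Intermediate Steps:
n(M) = 40 - 2*M
3700 - n(-62) = 3700 - (40 - 2*(-62)) = 3700 - (40 + 124) = 3700 - 1*164 = 3700 - 164 = 3536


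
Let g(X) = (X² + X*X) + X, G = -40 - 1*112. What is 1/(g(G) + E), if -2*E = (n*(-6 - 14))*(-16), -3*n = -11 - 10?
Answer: 1/44936 ≈ 2.2254e-5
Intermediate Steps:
G = -152 (G = -40 - 112 = -152)
n = 7 (n = -(-11 - 10)/3 = -⅓*(-21) = 7)
E = -1120 (E = -7*(-6 - 14)*(-16)/2 = -7*(-20)*(-16)/2 = -(-70)*(-16) = -½*2240 = -1120)
g(X) = X + 2*X² (g(X) = (X² + X²) + X = 2*X² + X = X + 2*X²)
1/(g(G) + E) = 1/(-152*(1 + 2*(-152)) - 1120) = 1/(-152*(1 - 304) - 1120) = 1/(-152*(-303) - 1120) = 1/(46056 - 1120) = 1/44936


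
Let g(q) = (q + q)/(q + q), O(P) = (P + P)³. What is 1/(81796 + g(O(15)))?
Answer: 1/81797 ≈ 1.2225e-5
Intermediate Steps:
O(P) = 8*P³ (O(P) = (2*P)³ = 8*P³)
g(q) = 1 (g(q) = (2*q)/((2*q)) = (2*q)*(1/(2*q)) = 1)
1/(81796 + g(O(15))) = 1/(81796 + 1) = 1/81797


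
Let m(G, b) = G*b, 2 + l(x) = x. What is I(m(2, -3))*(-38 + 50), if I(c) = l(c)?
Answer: -96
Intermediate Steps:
l(x) = -2 + x
I(c) = -2 + c
I(m(2, -3))*(-38 + 50) = (-2 + 2*(-3))*(-38 + 50) = (-2 - 6)*12 = -8*12 = -96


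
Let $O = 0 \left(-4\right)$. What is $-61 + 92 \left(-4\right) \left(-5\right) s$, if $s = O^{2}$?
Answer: $-61$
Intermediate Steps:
$O = 0$
$s = 0$ ($s = 0^{2} = 0$)
$-61 + 92 \left(-4\right) \left(-5\right) s = -61 + 92 \left(-4\right) \left(-5\right) 0 = -61 + 92 \cdot 20 \cdot 0 = -61 + 92 \cdot 0 = -61 + 0 = -61$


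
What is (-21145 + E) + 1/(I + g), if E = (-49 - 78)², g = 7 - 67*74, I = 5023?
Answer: -361151/72 ≈ -5016.0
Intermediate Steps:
g = -4951 (g = 7 - 4958 = -4951)
E = 16129 (E = (-127)² = 16129)
(-21145 + E) + 1/(I + g) = (-21145 + 16129) + 1/(5023 - 4951) = -5016 + 1/72 = -361151/72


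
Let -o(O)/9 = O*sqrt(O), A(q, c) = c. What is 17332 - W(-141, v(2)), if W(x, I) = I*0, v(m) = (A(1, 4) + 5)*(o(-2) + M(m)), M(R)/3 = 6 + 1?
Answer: 17332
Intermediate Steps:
o(O) = -9*O**(3/2) (o(O) = -9*O*sqrt(O) = -9*O**(3/2))
M(R) = 21 (M(R) = 3*(6 + 1) = 3*7 = 21)
v(m) = 189 + 162*I*sqrt(2) (v(m) = (4 + 5)*(-(-18)*I*sqrt(2) + 21) = 9*(-(-18)*I*sqrt(2) + 21) = 9*(18*I*sqrt(2) + 21) = 9*(21 + 18*I*sqrt(2)) = 189 + 162*I*sqrt(2))
W(x, I) = 0
17332 - W(-141, v(2)) = 17332 - 1*0 = 17332 + 0 = 17332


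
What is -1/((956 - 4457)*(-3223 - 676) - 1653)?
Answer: -1/13648746 ≈ -7.3267e-8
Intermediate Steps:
-1/((956 - 4457)*(-3223 - 676) - 1653) = -1/(-3501*(-3899) - 1653) = -1/(13650399 - 1653) = -1/13648746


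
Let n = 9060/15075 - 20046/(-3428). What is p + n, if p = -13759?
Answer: -23689732259/1722570 ≈ -13753.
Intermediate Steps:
n = 11108371/1722570 (n = 9060*(1/15075) - 20046*(-1/3428) = 604/1005 + 10023/1714 = 11108371/1722570 ≈ 6.4487)
p + n = -13759 + 11108371/1722570 = -23689732259/1722570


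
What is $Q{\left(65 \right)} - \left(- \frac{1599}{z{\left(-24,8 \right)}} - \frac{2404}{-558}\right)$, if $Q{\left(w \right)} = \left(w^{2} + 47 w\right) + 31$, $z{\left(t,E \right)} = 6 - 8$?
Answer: $\frac{3631013}{558} \approx 6507.2$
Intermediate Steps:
$z{\left(t,E \right)} = -2$
$Q{\left(w \right)} = 31 + w^{2} + 47 w$
$Q{\left(65 \right)} - \left(- \frac{1599}{z{\left(-24,8 \right)}} - \frac{2404}{-558}\right) = \left(31 + 65^{2} + 47 \cdot 65\right) - \left(- \frac{1599}{-2} - \frac{2404}{-558}\right) = \left(31 + 4225 + 3055\right) - \left(\left(-1599\right) \left(- \frac{1}{2}\right) - - \frac{1202}{279}\right) = 7311 - \left(\frac{1599}{2} + \frac{1202}{279}\right) = 7311 - \frac{448525}{558} = \frac{3631013}{558}$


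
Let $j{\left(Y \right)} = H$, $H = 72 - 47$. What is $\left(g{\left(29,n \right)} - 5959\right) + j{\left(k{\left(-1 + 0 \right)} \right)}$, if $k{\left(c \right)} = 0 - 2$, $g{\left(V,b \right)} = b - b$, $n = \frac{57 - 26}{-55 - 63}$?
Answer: $-5934$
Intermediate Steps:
$H = 25$
$n = - \frac{31}{118}$ ($n = \frac{31}{-118} = 31 \left(- \frac{1}{118}\right) = - \frac{31}{118} \approx -0.26271$)
$g{\left(V,b \right)} = 0$
$k{\left(c \right)} = -2$ ($k{\left(c \right)} = 0 - 2 = -2$)
$j{\left(Y \right)} = 25$
$\left(g{\left(29,n \right)} - 5959\right) + j{\left(k{\left(-1 + 0 \right)} \right)} = \left(0 - 5959\right) + 25 = -5959 + 25 = -5934$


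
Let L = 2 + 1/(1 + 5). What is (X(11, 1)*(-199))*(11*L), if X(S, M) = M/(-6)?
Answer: 28457/36 ≈ 790.47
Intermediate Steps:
L = 13/6 (L = 2 + 1/6 = 2 + ⅙ = 13/6 ≈ 2.1667)
X(S, M) = -M/6 (X(S, M) = M*(-⅙) = -M/6)
(X(11, 1)*(-199))*(11*L) = (-⅙*1*(-199))*(11*(13/6)) = -⅙*(-199)*(143/6) = (199/6)*(143/6) = 28457/36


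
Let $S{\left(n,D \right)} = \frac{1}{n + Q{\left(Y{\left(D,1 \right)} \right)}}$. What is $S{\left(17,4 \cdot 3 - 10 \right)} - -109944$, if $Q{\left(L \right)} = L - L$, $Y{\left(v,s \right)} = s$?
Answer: $\frac{1869049}{17} \approx 1.0994 \cdot 10^{5}$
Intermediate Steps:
$Q{\left(L \right)} = 0$
$S{\left(n,D \right)} = \frac{1}{n}$ ($S{\left(n,D \right)} = \frac{1}{n + 0} = \frac{1}{n}$)
$S{\left(17,4 \cdot 3 - 10 \right)} - -109944 = \frac{1}{17} - -109944 = \frac{1}{17} + 109944 = \frac{1869049}{17}$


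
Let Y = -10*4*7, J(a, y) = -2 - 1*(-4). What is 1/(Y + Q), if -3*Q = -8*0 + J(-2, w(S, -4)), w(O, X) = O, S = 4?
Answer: -3/842 ≈ -0.0035629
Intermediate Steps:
J(a, y) = 2 (J(a, y) = -2 + 4 = 2)
Q = -2/3 (Q = -(-8*0 + 2)/3 = -(0 + 2)/3 = -1/3*2 = -2/3 ≈ -0.66667)
Y = -280 (Y = -40*7 = -280)
1/(Y + Q) = 1/(-280 - 2/3) = 1/(-842/3) = -3/842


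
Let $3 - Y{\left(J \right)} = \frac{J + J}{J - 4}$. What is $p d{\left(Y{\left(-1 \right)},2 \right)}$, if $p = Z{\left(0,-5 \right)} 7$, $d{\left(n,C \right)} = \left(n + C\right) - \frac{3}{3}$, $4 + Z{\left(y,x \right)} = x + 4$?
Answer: $-126$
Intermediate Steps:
$Z{\left(y,x \right)} = x$ ($Z{\left(y,x \right)} = -4 + \left(x + 4\right) = -4 + \left(4 + x\right) = x$)
$Y{\left(J \right)} = 3 - \frac{2 J}{-4 + J}$ ($Y{\left(J \right)} = 3 - \frac{J + J}{J - 4} = 3 - \frac{2 J}{-4 + J}$)
$d{\left(n,C \right)} = -1 + C + n$ ($d{\left(n,C \right)} = \left(C + n\right) - 1 = -1 + C + n$)
$p = -35$ ($p = \left(-5\right) 7 = -35$)
$p d{\left(Y{\left(-1 \right)},2 \right)} = - 35 \left(-1 + 2 + \frac{-12 - 1}{-4 - 1}\right) = - 35 \left(-1 + 2 + \frac{1}{-5} \left(-13\right)\right) = - 35 \left(-1 + 2 - - \frac{13}{5}\right) = - 35 \left(-1 + 2 + \frac{13}{5}\right) = \left(-35\right) \frac{18}{5} = -126$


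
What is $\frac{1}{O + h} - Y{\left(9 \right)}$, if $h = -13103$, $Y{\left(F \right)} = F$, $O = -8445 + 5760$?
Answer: $- \frac{142093}{15788} \approx -9.0001$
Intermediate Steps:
$O = -2685$
$\frac{1}{O + h} - Y{\left(9 \right)} = \frac{1}{-2685 - 13103} - 9 = \frac{1}{-15788} - 9 = - \frac{1}{15788} - 9 = - \frac{142093}{15788}$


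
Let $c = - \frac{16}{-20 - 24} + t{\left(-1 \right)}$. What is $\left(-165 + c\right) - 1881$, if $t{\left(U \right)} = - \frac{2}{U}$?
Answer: $- \frac{22480}{11} \approx -2043.6$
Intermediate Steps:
$c = \frac{26}{11}$ ($c = - \frac{16}{-20 - 24} - \frac{2}{-1} = - \frac{16}{-44} - -2 = \left(-16\right) \left(- \frac{1}{44}\right) + 2 = \frac{4}{11} + 2 = \frac{26}{11} \approx 2.3636$)
$\left(-165 + c\right) - 1881 = \left(-165 + \frac{26}{11}\right) - 1881 = - \frac{1789}{11} - 1881 = - \frac{22480}{11}$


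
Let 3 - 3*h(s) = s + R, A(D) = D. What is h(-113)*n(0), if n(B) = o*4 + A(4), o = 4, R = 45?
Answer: 1420/3 ≈ 473.33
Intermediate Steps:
h(s) = -14 - s/3 (h(s) = 1 - (s + 45)/3 = 1 - (45 + s)/3 = 1 + (-15 - s/3) = -14 - s/3)
n(B) = 20 (n(B) = 4*4 + 4 = 16 + 4 = 20)
h(-113)*n(0) = (-14 - ⅓*(-113))*20 = (-14 + 113/3)*20 = (71/3)*20 = 1420/3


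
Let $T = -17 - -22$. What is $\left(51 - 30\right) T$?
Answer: $105$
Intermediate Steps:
$T = 5$ ($T = -17 + 22 = 5$)
$\left(51 - 30\right) T = \left(51 - 30\right) 5 = 21 \cdot 5 = 105$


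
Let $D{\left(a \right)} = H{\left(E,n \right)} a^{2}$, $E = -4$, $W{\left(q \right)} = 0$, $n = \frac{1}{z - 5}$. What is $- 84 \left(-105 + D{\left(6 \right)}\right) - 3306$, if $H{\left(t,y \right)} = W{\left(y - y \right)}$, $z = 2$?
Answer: $5514$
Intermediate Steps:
$n = - \frac{1}{3}$ ($n = \frac{1}{2 - 5} = \frac{1}{-3} = - \frac{1}{3} \approx -0.33333$)
$H{\left(t,y \right)} = 0$
$D{\left(a \right)} = 0$ ($D{\left(a \right)} = 0 a^{2} = 0$)
$- 84 \left(-105 + D{\left(6 \right)}\right) - 3306 = - 84 \left(-105 + 0\right) - 3306 = \left(-84\right) \left(-105\right) - 3306 = 8820 - 3306 = 5514$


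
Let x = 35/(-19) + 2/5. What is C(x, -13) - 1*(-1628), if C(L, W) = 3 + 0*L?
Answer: 1631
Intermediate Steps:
x = -137/95 (x = 35*(-1/19) + 2*(⅕) = -35/19 + ⅖ = -137/95 ≈ -1.4421)
C(L, W) = 3 (C(L, W) = 3 + 0 = 3)
C(x, -13) - 1*(-1628) = 3 - 1*(-1628) = 3 + 1628 = 1631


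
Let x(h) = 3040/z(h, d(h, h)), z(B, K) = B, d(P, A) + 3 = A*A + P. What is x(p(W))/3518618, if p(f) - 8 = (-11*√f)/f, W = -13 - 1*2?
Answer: 182400/1901813029 - 16720*I*√15/1901813029 ≈ 9.5909e-5 - 3.405e-5*I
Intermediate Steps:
d(P, A) = -3 + P + A² (d(P, A) = -3 + (A*A + P) = -3 + (A² + P) = -3 + (P + A²) = -3 + P + A²)
W = -15 (W = -13 - 2 = -15)
p(f) = 8 - 11/√f (p(f) = 8 + (-11*√f)/f = 8 - 11/√f)
x(h) = 3040/h
x(p(W))/3518618 = (3040/(8 - (-11)*I*√15/15))/3518618 = (3040/(8 - (-11)*I*√15/15))*(1/3518618) = (3040/(8 + 11*I*√15/15))*(1/3518618) = 1520/(1759309*(8 + 11*I*√15/15))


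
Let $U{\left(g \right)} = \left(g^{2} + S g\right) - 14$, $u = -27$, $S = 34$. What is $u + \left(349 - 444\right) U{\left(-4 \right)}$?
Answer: $12703$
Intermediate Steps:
$U{\left(g \right)} = -14 + g^{2} + 34 g$ ($U{\left(g \right)} = \left(g^{2} + 34 g\right) - 14 = -14 + g^{2} + 34 g$)
$u + \left(349 - 444\right) U{\left(-4 \right)} = -27 + \left(349 - 444\right) \left(-14 + \left(-4\right)^{2} + 34 \left(-4\right)\right) = -27 - 95 \left(-14 + 16 - 136\right) = -27 - -12730 = -27 + 12730 = 12703$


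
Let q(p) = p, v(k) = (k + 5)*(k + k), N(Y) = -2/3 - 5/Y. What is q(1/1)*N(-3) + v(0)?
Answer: 1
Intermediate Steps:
N(Y) = -2/3 - 5/Y (N(Y) = -2*1/3 - 5/Y = -2/3 - 5/Y)
v(k) = 2*k*(5 + k) (v(k) = (5 + k)*(2*k) = 2*k*(5 + k))
q(1/1)*N(-3) + v(0) = (-2/3 - 5/(-3))/1 + 2*0*(5 + 0) = 1*(-2/3 - 5*(-1/3)) + 2*0*5 = 1*(-2/3 + 5/3) + 0 = 1*1 + 0 = 1 + 0 = 1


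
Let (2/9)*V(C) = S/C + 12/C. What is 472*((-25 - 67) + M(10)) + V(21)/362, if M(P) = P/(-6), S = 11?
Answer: -672178769/15204 ≈ -44211.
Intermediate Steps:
M(P) = -P/6 (M(P) = P*(-⅙) = -P/6)
V(C) = 207/(2*C) (V(C) = 9*(11/C + 12/C)/2 = 9*(23/C)/2 = 207/(2*C))
472*((-25 - 67) + M(10)) + V(21)/362 = 472*((-25 - 67) - ⅙*10) + ((207/2)/21)/362 = 472*(-92 - 5/3) + ((207/2)*(1/21))*(1/362) = 472*(-281/3) + (69/14)*(1/362) = -132632/3 + 69/5068 = -672178769/15204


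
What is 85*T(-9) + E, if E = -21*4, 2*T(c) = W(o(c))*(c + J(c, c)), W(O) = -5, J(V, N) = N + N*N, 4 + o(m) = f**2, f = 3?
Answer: -26943/2 ≈ -13472.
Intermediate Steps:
o(m) = 5 (o(m) = -4 + 3**2 = -4 + 9 = 5)
J(V, N) = N + N**2
T(c) = -5*c/2 - 5*c*(1 + c)/2 (T(c) = (-5*(c + c*(1 + c)))/2 = (-5*c - 5*c*(1 + c))/2 = -5*c/2 - 5*c*(1 + c)/2)
E = -84
85*T(-9) + E = 85*((5/2)*(-9)*(-2 - 1*(-9))) - 84 = 85*((5/2)*(-9)*(-2 + 9)) - 84 = 85*((5/2)*(-9)*7) - 84 = 85*(-315/2) - 84 = -26775/2 - 84 = -26943/2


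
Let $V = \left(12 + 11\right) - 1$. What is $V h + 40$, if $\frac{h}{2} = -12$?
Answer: $-488$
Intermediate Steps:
$h = -24$ ($h = 2 \left(-12\right) = -24$)
$V = 22$ ($V = 23 - 1 = 22$)
$V h + 40 = 22 \left(-24\right) + 40 = -528 + 40 = -488$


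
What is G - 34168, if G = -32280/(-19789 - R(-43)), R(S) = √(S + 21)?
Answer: 8*(-4271*√22 + 84514784*I)/(√22 - 19789*I) ≈ -34166.0 - 0.00038663*I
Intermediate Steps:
R(S) = √(21 + S)
G = -32280/(-19789 - I*√22) (G = -32280/(-19789 - √(21 - 43)) = -32280/(-19789 - √(-22)) = -32280/(-19789 - I*√22) ≈ 1.6312 - 0.00038663*I)
G - 34168 = (58071720/35600413 - 32280*I*√22/391604543) - 34168 = -1216336839664/35600413 - 32280*I*√22/391604543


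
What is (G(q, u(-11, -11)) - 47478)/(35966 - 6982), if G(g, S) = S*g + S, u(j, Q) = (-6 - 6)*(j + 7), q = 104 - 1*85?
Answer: -23259/14492 ≈ -1.6050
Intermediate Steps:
q = 19 (q = 104 - 85 = 19)
u(j, Q) = -84 - 12*j (u(j, Q) = -12*(7 + j) = -84 - 12*j)
G(g, S) = S + S*g
(G(q, u(-11, -11)) - 47478)/(35966 - 6982) = ((-84 - 12*(-11))*(1 + 19) - 47478)/(35966 - 6982) = ((-84 + 132)*20 - 47478)/28984 = (48*20 - 47478)*(1/28984) = (960 - 47478)*(1/28984) = -46518*1/28984 = -23259/14492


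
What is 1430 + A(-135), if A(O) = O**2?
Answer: 19655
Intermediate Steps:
1430 + A(-135) = 1430 + (-135)**2 = 1430 + 18225 = 19655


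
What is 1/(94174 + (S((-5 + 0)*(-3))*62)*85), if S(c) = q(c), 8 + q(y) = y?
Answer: 1/131064 ≈ 7.6299e-6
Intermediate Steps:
q(y) = -8 + y
S(c) = -8 + c
1/(94174 + (S((-5 + 0)*(-3))*62)*85) = 1/(94174 + ((-8 + (-5 + 0)*(-3))*62)*85) = 1/(94174 + ((-8 - 5*(-3))*62)*85) = 1/(94174 + ((-8 + 15)*62)*85) = 1/(94174 + (7*62)*85) = 1/(94174 + 434*85) = 1/(94174 + 36890) = 1/131064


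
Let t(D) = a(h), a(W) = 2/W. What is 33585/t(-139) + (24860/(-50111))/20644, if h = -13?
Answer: -112916038605385/517245742 ≈ -2.1830e+5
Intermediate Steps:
t(D) = -2/13 (t(D) = 2/(-13) = 2*(-1/13) = -2/13)
33585/t(-139) + (24860/(-50111))/20644 = 33585/(-2/13) + (24860/(-50111))/20644 = 33585*(-13/2) + (24860*(-1/50111))*(1/20644) = -436605/2 - 24860/50111*1/20644 = -436605/2 - 6215/258622871 = -112916038605385/517245742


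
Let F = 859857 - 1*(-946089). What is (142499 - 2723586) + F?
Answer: -775141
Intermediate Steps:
F = 1805946 (F = 859857 + 946089 = 1805946)
(142499 - 2723586) + F = (142499 - 2723586) + 1805946 = -2581087 + 1805946 = -775141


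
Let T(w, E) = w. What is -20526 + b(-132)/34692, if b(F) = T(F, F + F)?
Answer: -59340677/2891 ≈ -20526.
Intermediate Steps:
b(F) = F
-20526 + b(-132)/34692 = -20526 - 132/34692 = -20526 - 132*1/34692 = -20526 - 11/2891 = -59340677/2891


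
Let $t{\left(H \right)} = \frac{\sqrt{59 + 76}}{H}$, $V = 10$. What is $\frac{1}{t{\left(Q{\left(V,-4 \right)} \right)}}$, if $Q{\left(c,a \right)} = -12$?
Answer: $- \frac{4 \sqrt{15}}{15} \approx -1.0328$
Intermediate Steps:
$t{\left(H \right)} = \frac{3 \sqrt{15}}{H}$ ($t{\left(H \right)} = \frac{\sqrt{135}}{H} = \frac{3 \sqrt{15}}{H}$)
$\frac{1}{t{\left(Q{\left(V,-4 \right)} \right)}} = \frac{1}{3 \sqrt{15} \frac{1}{-12}} = \frac{1}{3 \sqrt{15} \left(- \frac{1}{12}\right)} = \frac{1}{\left(- \frac{1}{4}\right) \sqrt{15}} = - \frac{4 \sqrt{15}}{15}$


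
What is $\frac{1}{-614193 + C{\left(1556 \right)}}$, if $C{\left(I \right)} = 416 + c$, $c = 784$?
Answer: $- \frac{1}{612993} \approx -1.6313 \cdot 10^{-6}$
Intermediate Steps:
$C{\left(I \right)} = 1200$ ($C{\left(I \right)} = 416 + 784 = 1200$)
$\frac{1}{-614193 + C{\left(1556 \right)}} = \frac{1}{-614193 + 1200} = \frac{1}{-612993} = - \frac{1}{612993}$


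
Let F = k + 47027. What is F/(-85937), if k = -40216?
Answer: -6811/85937 ≈ -0.079256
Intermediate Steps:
F = 6811 (F = -40216 + 47027 = 6811)
F/(-85937) = 6811/(-85937) = 6811*(-1/85937) = -6811/85937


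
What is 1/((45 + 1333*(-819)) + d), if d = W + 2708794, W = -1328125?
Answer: 1/288987 ≈ 3.4604e-6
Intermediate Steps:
d = 1380669 (d = -1328125 + 2708794 = 1380669)
1/((45 + 1333*(-819)) + d) = 1/((45 + 1333*(-819)) + 1380669) = 1/((45 - 1091727) + 1380669) = 1/(-1091682 + 1380669) = 1/288987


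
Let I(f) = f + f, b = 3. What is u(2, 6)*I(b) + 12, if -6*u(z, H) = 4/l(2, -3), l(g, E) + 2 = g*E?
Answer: 25/2 ≈ 12.500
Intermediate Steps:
I(f) = 2*f
l(g, E) = -2 + E*g (l(g, E) = -2 + g*E = -2 + E*g)
u(z, H) = 1/12 (u(z, H) = -2/(3*(-2 - 3*2)) = -2/(3*(-2 - 6)) = -2/(3*(-8)) = -2*(-1)/(3*8) = -1/6*(-1/2) = 1/12)
u(2, 6)*I(b) + 12 = (2*3)/12 + 12 = (1/12)*6 + 12 = 1/2 + 12 = 25/2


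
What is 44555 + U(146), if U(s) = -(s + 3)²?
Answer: 22354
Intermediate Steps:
U(s) = -(3 + s)²
44555 + U(146) = 44555 - (3 + 146)² = 44555 - 1*149² = 44555 - 1*22201 = 44555 - 22201 = 22354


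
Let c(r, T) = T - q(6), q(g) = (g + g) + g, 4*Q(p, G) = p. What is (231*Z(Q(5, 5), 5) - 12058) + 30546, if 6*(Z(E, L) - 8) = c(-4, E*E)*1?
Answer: 630501/32 ≈ 19703.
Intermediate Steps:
Q(p, G) = p/4
q(g) = 3*g (q(g) = 2*g + g = 3*g)
c(r, T) = -18 + T (c(r, T) = T - 3*6 = T - 1*18 = T - 18 = -18 + T)
Z(E, L) = 5 + E**2/6 (Z(E, L) = 8 + ((-18 + E*E)*1)/6 = 8 + ((-18 + E**2)*1)/6 = 8 + (-18 + E**2)/6 = 8 + (-3 + E**2/6) = 5 + E**2/6)
(231*Z(Q(5, 5), 5) - 12058) + 30546 = (231*(5 + ((1/4)*5)**2/6) - 12058) + 30546 = (231*(5 + (5/4)**2/6) - 12058) + 30546 = (231*(5 + (1/6)*(25/16)) - 12058) + 30546 = (231*(5 + 25/96) - 12058) + 30546 = (231*(505/96) - 12058) + 30546 = (38885/32 - 12058) + 30546 = -346971/32 + 30546 = 630501/32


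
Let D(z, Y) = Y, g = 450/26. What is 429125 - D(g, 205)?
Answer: 428920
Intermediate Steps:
g = 225/13 (g = 450*(1/26) = 225/13 ≈ 17.308)
429125 - D(g, 205) = 429125 - 1*205 = 429125 - 205 = 428920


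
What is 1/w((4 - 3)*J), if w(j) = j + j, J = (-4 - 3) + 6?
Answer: -1/2 ≈ -0.50000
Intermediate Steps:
J = -1 (J = -7 + 6 = -1)
w(j) = 2*j
1/w((4 - 3)*J) = 1/(2*((4 - 3)*(-1))) = 1/(2*(1*(-1))) = 1/(2*(-1)) = 1/(-2) = -1/2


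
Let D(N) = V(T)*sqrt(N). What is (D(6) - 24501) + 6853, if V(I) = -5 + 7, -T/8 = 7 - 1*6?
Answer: -17648 + 2*sqrt(6) ≈ -17643.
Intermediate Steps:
T = -8 (T = -8*(7 - 1*6) = -8*(7 - 6) = -8*1 = -8)
V(I) = 2
D(N) = 2*sqrt(N)
(D(6) - 24501) + 6853 = (2*sqrt(6) - 24501) + 6853 = (-24501 + 2*sqrt(6)) + 6853 = -17648 + 2*sqrt(6)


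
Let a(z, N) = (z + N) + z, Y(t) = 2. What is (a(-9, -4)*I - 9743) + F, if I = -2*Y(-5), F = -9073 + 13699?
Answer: -5029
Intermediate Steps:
F = 4626
a(z, N) = N + 2*z (a(z, N) = (N + z) + z = N + 2*z)
I = -4 (I = -2*2 = -4)
(a(-9, -4)*I - 9743) + F = ((-4 + 2*(-9))*(-4) - 9743) + 4626 = ((-4 - 18)*(-4) - 9743) + 4626 = (-22*(-4) - 9743) + 4626 = (88 - 9743) + 4626 = -9655 + 4626 = -5029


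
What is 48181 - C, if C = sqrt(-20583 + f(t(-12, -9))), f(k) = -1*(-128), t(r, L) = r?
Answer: 48181 - I*sqrt(20455) ≈ 48181.0 - 143.02*I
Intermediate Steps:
f(k) = 128
C = I*sqrt(20455) (C = sqrt(-20583 + 128) = sqrt(-20455) = I*sqrt(20455) ≈ 143.02*I)
48181 - C = 48181 - I*sqrt(20455)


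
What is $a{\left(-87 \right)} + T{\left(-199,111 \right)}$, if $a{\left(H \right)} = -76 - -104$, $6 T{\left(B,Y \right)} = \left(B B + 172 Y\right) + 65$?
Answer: $9821$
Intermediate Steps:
$T{\left(B,Y \right)} = \frac{65}{6} + \frac{B^{2}}{6} + \frac{86 Y}{3}$ ($T{\left(B,Y \right)} = \frac{\left(B B + 172 Y\right) + 65}{6} = \frac{\left(B^{2} + 172 Y\right) + 65}{6} = \frac{65 + B^{2} + 172 Y}{6} = \frac{65}{6} + \frac{B^{2}}{6} + \frac{86 Y}{3}$)
$a{\left(H \right)} = 28$ ($a{\left(H \right)} = -76 + 104 = 28$)
$a{\left(-87 \right)} + T{\left(-199,111 \right)} = 28 + \left(\frac{65}{6} + \frac{\left(-199\right)^{2}}{6} + \frac{86}{3} \cdot 111\right) = 28 + \left(\frac{65}{6} + \frac{1}{6} \cdot 39601 + 3182\right) = 28 + \left(\frac{65}{6} + \frac{39601}{6} + 3182\right) = 28 + 9793 = 9821$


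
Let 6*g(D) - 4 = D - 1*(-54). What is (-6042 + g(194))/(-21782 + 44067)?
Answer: -1200/4457 ≈ -0.26924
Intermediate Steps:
g(D) = 29/3 + D/6 (g(D) = ⅔ + (D - 1*(-54))/6 = ⅔ + (D + 54)/6 = ⅔ + (54 + D)/6 = ⅔ + (9 + D/6) = 29/3 + D/6)
(-6042 + g(194))/(-21782 + 44067) = (-6042 + (29/3 + (⅙)*194))/(-21782 + 44067) = (-6042 + (29/3 + 97/3))/22285 = (-6042 + 42)*(1/22285) = -6000*1/22285 = -1200/4457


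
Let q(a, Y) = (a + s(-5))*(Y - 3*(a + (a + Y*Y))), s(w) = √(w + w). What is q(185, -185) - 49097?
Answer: -19283547 - 103970*I*√10 ≈ -1.9284e+7 - 3.2878e+5*I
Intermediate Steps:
s(w) = √2*√w (s(w) = √(2*w) = √2*√w)
q(a, Y) = (a + I*√10)*(Y - 6*a - 3*Y²) (q(a, Y) = (a + √2*√(-5))*(Y - 3*(a + (a + Y*Y))) = (a + √2*(I*√5))*(Y - 3*(a + (a + Y²))) = (a + I*√10)*(Y - 3*(Y² + 2*a)) = (a + I*√10)*(Y + (-6*a - 3*Y²)) = (a + I*√10)*(Y - 6*a - 3*Y²))
q(185, -185) - 49097 = (-6*185² - 185*185 - 3*185*(-185)² + I*(-185)*√10 - 6*I*185*√10 - 3*I*√10*(-185)²) - 49097 = (-6*34225 - 34225 - 3*185*34225 - 185*I*√10 - 1110*I*√10 - 3*I*√10*34225) - 49097 = (-205350 - 34225 - 18994875 - 185*I*√10 - 1110*I*√10 - 102675*I*√10) - 49097 = (-19234450 - 103970*I*√10) - 49097 = -19283547 - 103970*I*√10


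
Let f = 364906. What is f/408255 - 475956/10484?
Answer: -47621435569/1070036355 ≈ -44.505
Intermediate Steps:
f/408255 - 475956/10484 = 364906/408255 - 475956/10484 = 364906*(1/408255) - 475956*1/10484 = 364906/408255 - 118989/2621 = -47621435569/1070036355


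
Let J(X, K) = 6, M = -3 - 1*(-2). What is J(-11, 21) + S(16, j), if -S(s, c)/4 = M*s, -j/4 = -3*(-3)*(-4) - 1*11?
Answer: 70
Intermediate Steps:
j = 188 (j = -4*(-3*(-3)*(-4) - 1*11) = -4*(9*(-4) - 11) = -4*(-36 - 11) = -4*(-47) = 188)
M = -1 (M = -3 + 2 = -1)
S(s, c) = 4*s (S(s, c) = -(-4)*s = 4*s)
J(-11, 21) + S(16, j) = 6 + 4*16 = 6 + 64 = 70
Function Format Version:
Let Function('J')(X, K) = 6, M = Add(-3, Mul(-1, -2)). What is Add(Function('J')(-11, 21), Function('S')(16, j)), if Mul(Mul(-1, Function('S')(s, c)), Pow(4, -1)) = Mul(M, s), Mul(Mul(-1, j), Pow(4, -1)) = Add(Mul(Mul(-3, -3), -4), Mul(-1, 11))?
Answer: 70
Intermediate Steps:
j = 188 (j = Mul(-4, Add(Mul(Mul(-3, -3), -4), Mul(-1, 11))) = Mul(-4, Add(Mul(9, -4), -11)) = Mul(-4, Add(-36, -11)) = Mul(-4, -47) = 188)
M = -1 (M = Add(-3, 2) = -1)
Function('S')(s, c) = Mul(4, s) (Function('S')(s, c) = Mul(-4, Mul(-1, s)) = Mul(4, s))
Add(Function('J')(-11, 21), Function('S')(16, j)) = Add(6, Mul(4, 16)) = Add(6, 64) = 70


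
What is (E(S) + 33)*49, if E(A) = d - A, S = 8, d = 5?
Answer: 1470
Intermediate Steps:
E(A) = 5 - A
(E(S) + 33)*49 = ((5 - 1*8) + 33)*49 = ((5 - 8) + 33)*49 = (-3 + 33)*49 = 30*49 = 1470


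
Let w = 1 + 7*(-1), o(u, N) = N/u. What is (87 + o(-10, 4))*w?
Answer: -2598/5 ≈ -519.60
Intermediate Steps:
w = -6 (w = 1 - 7 = -6)
(87 + o(-10, 4))*w = (87 + 4/(-10))*(-6) = (87 + 4*(-1/10))*(-6) = (87 - 2/5)*(-6) = (433/5)*(-6) = -2598/5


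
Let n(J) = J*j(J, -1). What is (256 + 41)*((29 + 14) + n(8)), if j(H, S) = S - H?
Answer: -8613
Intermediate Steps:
n(J) = J*(-1 - J)
(256 + 41)*((29 + 14) + n(8)) = (256 + 41)*((29 + 14) - 1*8*(1 + 8)) = 297*(43 - 1*8*9) = 297*(43 - 72) = 297*(-29) = -8613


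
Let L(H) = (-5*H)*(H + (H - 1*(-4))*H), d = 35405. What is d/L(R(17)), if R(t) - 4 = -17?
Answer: 7081/1352 ≈ 5.2374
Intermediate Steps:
R(t) = -13 (R(t) = 4 - 17 = -13)
L(H) = -5*H*(H + H*(4 + H)) (L(H) = (-5*H)*(H + (H + 4)*H) = (-5*H)*(H + (4 + H)*H) = (-5*H)*(H + H*(4 + H)) = -5*H*(H + H*(4 + H)))
d/L(R(17)) = 35405/((5*(-13)**2*(-5 - 1*(-13)))) = 35405/((5*169*(-5 + 13))) = 35405/((5*169*8)) = 35405/6760 = 35405*(1/6760) = 7081/1352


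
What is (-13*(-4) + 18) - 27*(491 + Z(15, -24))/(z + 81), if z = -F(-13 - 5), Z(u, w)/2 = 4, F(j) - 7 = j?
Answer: -7033/92 ≈ -76.446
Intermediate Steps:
F(j) = 7 + j
Z(u, w) = 8 (Z(u, w) = 2*4 = 8)
z = 11 (z = -(7 + (-13 - 5)) = -(7 - 18) = -1*(-11) = 11)
(-13*(-4) + 18) - 27*(491 + Z(15, -24))/(z + 81) = (-13*(-4) + 18) - 27*(491 + 8)/(11 + 81) = (52 + 18) - 13473/92 = 70 - 13473/92 = -7033/92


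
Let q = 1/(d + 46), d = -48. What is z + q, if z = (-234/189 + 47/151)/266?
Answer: -212341/421743 ≈ -0.50348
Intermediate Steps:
z = -2939/843486 (z = (-234*1/189 + 47*(1/151))*(1/266) = (-26/21 + 47/151)*(1/266) = -2939/3171*1/266 = -2939/843486 ≈ -0.0034843)
q = -½ (q = 1/(-48 + 46) = 1/(-2) = -½ ≈ -0.50000)
z + q = -2939/843486 - ½ = -212341/421743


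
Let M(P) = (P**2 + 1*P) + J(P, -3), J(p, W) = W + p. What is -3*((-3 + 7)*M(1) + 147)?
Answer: -441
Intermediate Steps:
M(P) = -3 + P**2 + 2*P (M(P) = (P**2 + 1*P) + (-3 + P) = (P**2 + P) + (-3 + P) = (P + P**2) + (-3 + P) = -3 + P**2 + 2*P)
-3*((-3 + 7)*M(1) + 147) = -3*((-3 + 7)*(-3 + 1**2 + 2*1) + 147) = -3*(4*(-3 + 1 + 2) + 147) = -3*(4*0 + 147) = -3*(0 + 147) = -3*147 = -441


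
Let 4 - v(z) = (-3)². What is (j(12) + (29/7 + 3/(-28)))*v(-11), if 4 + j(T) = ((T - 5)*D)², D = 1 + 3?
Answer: -109765/28 ≈ -3920.2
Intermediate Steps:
D = 4
v(z) = -5 (v(z) = 4 - 1*(-3)² = 4 - 1*9 = 4 - 9 = -5)
j(T) = -4 + (-20 + 4*T)² (j(T) = -4 + ((T - 5)*4)² = -4 + ((-5 + T)*4)² = -4 + (-20 + 4*T)²)
(j(12) + (29/7 + 3/(-28)))*v(-11) = ((-4 + 16*(-5 + 12)²) + (29/7 + 3/(-28)))*(-5) = ((-4 + 16*7²) + (29*(⅐) + 3*(-1/28)))*(-5) = ((-4 + 16*49) + (29/7 - 3/28))*(-5) = ((-4 + 784) + 113/28)*(-5) = (780 + 113/28)*(-5) = (21953/28)*(-5) = -109765/28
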